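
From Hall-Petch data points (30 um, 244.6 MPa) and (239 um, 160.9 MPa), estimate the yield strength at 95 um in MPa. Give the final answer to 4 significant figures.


sigma_y = sigma0 + k / sqrt(d)
1/sqrt(d1) = 1/sqrt(3e-05) = 182.574;  1/sqrt(d2) = 64.6846
k = (sigma1 - sigma2) / (1/sqrt(d1) - 1/sqrt(d2)) = (244.6 - 160.9) / (182.574 - 64.6846) = 0.709987 MPa*m^0.5
sigma0 = sigma1 - k/sqrt(d1) = 244.6 - 0.709987*182.574 = 114.975 MPa
sigma_y(d3) = 114.975 + 0.709987 / sqrt(9.5e-05) = 187.8 MPa


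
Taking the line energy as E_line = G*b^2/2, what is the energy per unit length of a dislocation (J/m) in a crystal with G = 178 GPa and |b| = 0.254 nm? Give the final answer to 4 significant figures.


E = G*b^2/2
b = 0.254 nm = 2.54e-10 m
G = 178 GPa = 1.78e+11 Pa
E = 0.5 * 1.78e+11 * (2.54e-10)^2
E = 5.742e-09 J/m


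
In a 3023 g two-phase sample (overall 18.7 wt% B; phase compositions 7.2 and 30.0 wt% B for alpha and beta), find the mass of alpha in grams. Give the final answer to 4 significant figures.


f_alpha = (C_beta - C0) / (C_beta - C_alpha)
f_alpha = (30.0 - 18.7) / (30.0 - 7.2) = 0.495614
m_alpha = f_alpha * m_total = 0.495614 * 3023 = 1498 g


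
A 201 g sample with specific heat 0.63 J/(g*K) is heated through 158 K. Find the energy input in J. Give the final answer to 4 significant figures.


Q = m * cp * dT
Q = 201 * 0.63 * 158
Q = 20010 J


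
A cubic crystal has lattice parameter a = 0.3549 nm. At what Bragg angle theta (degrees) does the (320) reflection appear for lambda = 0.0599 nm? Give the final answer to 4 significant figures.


d = a / sqrt(h^2+k^2+l^2)
d = 0.3549 / sqrt(13) = 0.0984315 nm
lambda = 2*d*sin(theta)  =>  sin(theta) = lambda / (2*d)
sin(theta) = 0.0599 / (2 * 0.0984315) = 0.304272
theta = 17.71 deg


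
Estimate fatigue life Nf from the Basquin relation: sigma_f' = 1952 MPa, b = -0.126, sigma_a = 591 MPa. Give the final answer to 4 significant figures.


sigma_a = sigma_f' * (2*Nf)^b
2*Nf = (sigma_a / sigma_f')^(1/b)
2*Nf = (591 / 1952)^(1/-0.126)
2*Nf = 13127.8
Nf = 6564 cycles


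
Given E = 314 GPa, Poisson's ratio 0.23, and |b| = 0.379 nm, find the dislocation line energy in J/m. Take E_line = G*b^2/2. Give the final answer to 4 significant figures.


Step 1: G = E / (2*(1+nu))
G = 314 / (2*(1+0.23)) = 127.642 GPa = 1.27642e+11 Pa
Step 2: E_line = G*b^2/2
b = 0.379 nm = 3.79e-10 m
E_line = 0.5 * 1.27642e+11 * (3.79e-10)^2 = 9.167e-09 J/m


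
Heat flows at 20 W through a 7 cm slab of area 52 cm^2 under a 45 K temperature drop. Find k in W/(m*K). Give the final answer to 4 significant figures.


k = Q*L / (A*dT)
L = 0.07 m, A = 5.2e-03 m^2
k = 20 * 0.07 / (5.2e-03 * 45)
k = 5.983 W/(m*K)


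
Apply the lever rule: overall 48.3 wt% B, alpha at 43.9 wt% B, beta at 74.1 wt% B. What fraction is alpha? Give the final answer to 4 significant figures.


f_alpha = (C_beta - C0) / (C_beta - C_alpha)
f_alpha = (74.1 - 48.3) / (74.1 - 43.9)
f_alpha = 0.8543


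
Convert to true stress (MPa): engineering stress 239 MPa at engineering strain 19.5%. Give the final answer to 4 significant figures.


sigma_true = sigma_eng * (1 + epsilon_eng)
sigma_true = 239 * (1 + 0.195)
sigma_true = 285.6 MPa


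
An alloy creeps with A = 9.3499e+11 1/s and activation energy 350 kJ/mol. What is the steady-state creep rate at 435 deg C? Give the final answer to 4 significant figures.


rate = A * exp(-Q / (R*T))
T = 435 + 273.15 = 708.15 K
rate = 9.3499e+11 * exp(-350e3 / (8.314 * 708.15))
rate = 1.423e-14 1/s


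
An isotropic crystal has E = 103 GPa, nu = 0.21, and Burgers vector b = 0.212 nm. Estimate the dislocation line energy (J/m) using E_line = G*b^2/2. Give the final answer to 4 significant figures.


Step 1: G = E / (2*(1+nu))
G = 103 / (2*(1+0.21)) = 42.562 GPa = 4.2562e+10 Pa
Step 2: E_line = G*b^2/2
b = 0.212 nm = 2.12e-10 m
E_line = 0.5 * 4.2562e+10 * (2.12e-10)^2 = 9.565e-10 J/m


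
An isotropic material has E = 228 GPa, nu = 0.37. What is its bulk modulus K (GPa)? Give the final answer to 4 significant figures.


K = E / (3*(1-2*nu))
K = 228 / (3*(1-2*0.37))
K = 292.3 GPa


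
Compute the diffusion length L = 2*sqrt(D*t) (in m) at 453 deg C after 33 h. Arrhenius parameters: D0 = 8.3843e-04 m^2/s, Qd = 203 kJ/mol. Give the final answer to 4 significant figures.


Step 1: D = D0 * exp(-Qd/(R*T))
T = 726.15 K
D = 8.3843e-04 * exp(-203e3 / (8.314 * 726.15)) = 2.09124e-18 m^2/s
Step 2: L = 2*sqrt(D*t)
t = 33 h = 118800 s
L = 2*sqrt(2.09124e-18 * 118800) = 9.969e-07 m


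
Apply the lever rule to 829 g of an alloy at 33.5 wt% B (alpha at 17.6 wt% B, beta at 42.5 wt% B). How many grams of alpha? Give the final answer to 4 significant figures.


f_alpha = (C_beta - C0) / (C_beta - C_alpha)
f_alpha = (42.5 - 33.5) / (42.5 - 17.6) = 0.361446
m_alpha = f_alpha * m_total = 0.361446 * 829 = 299.6 g


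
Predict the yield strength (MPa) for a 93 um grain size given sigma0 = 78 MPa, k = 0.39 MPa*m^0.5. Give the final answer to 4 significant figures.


sigma_y = sigma0 + k / sqrt(d)
d = 93 um = 9.3e-05 m
sigma_y = 78 + 0.39 / sqrt(9.3e-05)
sigma_y = 118.4 MPa


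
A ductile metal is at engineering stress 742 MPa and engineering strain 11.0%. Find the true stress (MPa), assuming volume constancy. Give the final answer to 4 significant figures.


sigma_true = sigma_eng * (1 + epsilon_eng)
sigma_true = 742 * (1 + 0.11)
sigma_true = 823.6 MPa


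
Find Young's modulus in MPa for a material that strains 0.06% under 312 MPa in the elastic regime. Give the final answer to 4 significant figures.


E = sigma / epsilon
epsilon = 0.06% = 6e-04
E = 312 / 6e-04
E = 520000 MPa


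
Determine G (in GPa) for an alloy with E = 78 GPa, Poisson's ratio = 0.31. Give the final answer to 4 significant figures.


G = E / (2*(1+nu))
G = 78 / (2*(1+0.31))
G = 29.77 GPa


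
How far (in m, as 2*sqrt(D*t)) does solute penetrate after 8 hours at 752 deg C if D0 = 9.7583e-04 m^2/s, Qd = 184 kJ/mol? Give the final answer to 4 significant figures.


Step 1: D = D0 * exp(-Qd/(R*T))
T = 1025.15 K
D = 9.7583e-04 * exp(-184e3 / (8.314 * 1025.15)) = 4.10821e-13 m^2/s
Step 2: L = 2*sqrt(D*t)
t = 8 h = 28800 s
L = 2*sqrt(4.10821e-13 * 28800) = 2.175e-04 m


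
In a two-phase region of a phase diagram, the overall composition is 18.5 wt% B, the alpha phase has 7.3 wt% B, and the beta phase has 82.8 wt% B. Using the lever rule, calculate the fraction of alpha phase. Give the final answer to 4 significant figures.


f_alpha = (C_beta - C0) / (C_beta - C_alpha)
f_alpha = (82.8 - 18.5) / (82.8 - 7.3)
f_alpha = 0.8517


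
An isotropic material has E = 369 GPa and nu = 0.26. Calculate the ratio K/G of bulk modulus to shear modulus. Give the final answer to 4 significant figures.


G = E / (2*(1+nu))
G = 369 / (2*(1+0.26)) = 146.429 GPa
K = E / (3*(1-2*nu))
K = 369 / (3*(1-2*0.26)) = 256.25 GPa
K/G = 256.25 / 146.429 = 1.75


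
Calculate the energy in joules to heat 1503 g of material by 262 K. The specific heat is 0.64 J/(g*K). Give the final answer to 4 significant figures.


Q = m * cp * dT
Q = 1503 * 0.64 * 262
Q = 252000 J


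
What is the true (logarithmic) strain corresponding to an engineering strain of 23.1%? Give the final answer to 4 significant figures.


epsilon_true = ln(1 + epsilon_eng)
epsilon_true = ln(1 + 0.231)
epsilon_true = 0.2078


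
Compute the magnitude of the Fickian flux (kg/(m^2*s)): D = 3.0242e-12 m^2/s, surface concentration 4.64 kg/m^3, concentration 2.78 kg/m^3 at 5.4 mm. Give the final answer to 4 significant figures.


J = -D * (dC/dx) = D * (C1 - C2) / dx
J = 3.0242e-12 * (4.64 - 2.78) / 5.4e-03
J = 1.042e-09 kg/(m^2*s)


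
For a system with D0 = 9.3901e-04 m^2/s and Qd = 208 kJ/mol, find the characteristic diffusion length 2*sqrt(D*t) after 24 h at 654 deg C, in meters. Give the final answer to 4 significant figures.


Step 1: D = D0 * exp(-Qd/(R*T))
T = 927.15 K
D = 9.3901e-04 * exp(-208e3 / (8.314 * 927.15)) = 1.7937e-15 m^2/s
Step 2: L = 2*sqrt(D*t)
t = 24 h = 86400 s
L = 2*sqrt(1.7937e-15 * 86400) = 2.49e-05 m


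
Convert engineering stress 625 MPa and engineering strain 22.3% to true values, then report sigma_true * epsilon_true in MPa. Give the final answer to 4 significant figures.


sigma_true = sigma_eng * (1 + epsilon_eng)
sigma_true = 625 * (1 + 0.223) = 764.375 MPa
epsilon_true = ln(1 + epsilon_eng)
epsilon_true = ln(1 + 0.223) = 0.201307
sigma_true * epsilon_true = 764.375 * 0.201307 = 153.9 MPa


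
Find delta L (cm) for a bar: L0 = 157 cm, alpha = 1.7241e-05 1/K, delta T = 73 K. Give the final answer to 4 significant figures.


dL = L0 * alpha * dT
dL = 157 * 1.7241e-05 * 73
dL = 0.1976 cm


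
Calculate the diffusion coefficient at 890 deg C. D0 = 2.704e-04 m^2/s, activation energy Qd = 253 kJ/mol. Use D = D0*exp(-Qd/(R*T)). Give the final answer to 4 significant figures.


D = D0 * exp(-Qd / (R*T))
T = 1163.15 K
D = 2.704e-04 * exp(-253e3 / (8.314 * 1163.15))
D = 1.175e-15 m^2/s


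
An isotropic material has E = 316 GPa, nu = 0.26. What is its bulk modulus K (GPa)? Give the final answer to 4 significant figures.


K = E / (3*(1-2*nu))
K = 316 / (3*(1-2*0.26))
K = 219.4 GPa


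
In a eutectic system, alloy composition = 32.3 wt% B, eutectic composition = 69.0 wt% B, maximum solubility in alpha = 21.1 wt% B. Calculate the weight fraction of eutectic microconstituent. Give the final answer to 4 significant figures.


f_primary = (C_e - C0) / (C_e - C_alpha_max)
f_primary = (69.0 - 32.3) / (69.0 - 21.1)
f_primary = 0.76618
f_eutectic = 1 - 0.76618 = 0.2338


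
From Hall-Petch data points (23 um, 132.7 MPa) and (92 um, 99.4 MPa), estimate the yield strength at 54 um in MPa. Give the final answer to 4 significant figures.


sigma_y = sigma0 + k / sqrt(d)
1/sqrt(d1) = 1/sqrt(2.3e-05) = 208.514;  1/sqrt(d2) = 104.257
k = (sigma1 - sigma2) / (1/sqrt(d1) - 1/sqrt(d2)) = (132.7 - 99.4) / (208.514 - 104.257) = 0.319402 MPa*m^0.5
sigma0 = sigma1 - k/sqrt(d1) = 132.7 - 0.319402*208.514 = 66.1 MPa
sigma_y(d3) = 66.1 + 0.319402 / sqrt(5.4e-05) = 109.6 MPa


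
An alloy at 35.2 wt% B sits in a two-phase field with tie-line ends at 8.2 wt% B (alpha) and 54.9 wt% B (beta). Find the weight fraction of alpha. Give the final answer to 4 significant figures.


f_alpha = (C_beta - C0) / (C_beta - C_alpha)
f_alpha = (54.9 - 35.2) / (54.9 - 8.2)
f_alpha = 0.4218


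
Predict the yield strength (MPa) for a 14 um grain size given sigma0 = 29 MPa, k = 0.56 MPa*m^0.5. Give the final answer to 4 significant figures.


sigma_y = sigma0 + k / sqrt(d)
d = 14 um = 1.4e-05 m
sigma_y = 29 + 0.56 / sqrt(1.4e-05)
sigma_y = 178.7 MPa


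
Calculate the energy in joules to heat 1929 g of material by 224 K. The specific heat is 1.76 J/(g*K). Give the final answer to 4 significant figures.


Q = m * cp * dT
Q = 1929 * 1.76 * 224
Q = 760500 J


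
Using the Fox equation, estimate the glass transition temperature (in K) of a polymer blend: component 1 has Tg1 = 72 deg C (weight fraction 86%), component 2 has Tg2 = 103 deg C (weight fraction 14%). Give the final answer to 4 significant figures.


1/Tg = w1/Tg1 + w2/Tg2 (in Kelvin)
Tg1 = 345.15 K, Tg2 = 376.15 K
1/Tg = 0.86/345.15 + 0.14/376.15
Tg = 349.2 K


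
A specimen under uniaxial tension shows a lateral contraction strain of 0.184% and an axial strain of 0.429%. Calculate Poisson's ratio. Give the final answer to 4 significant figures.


nu = -epsilon_lat / epsilon_axial
Lateral strain is contraction (negative), so using magnitudes:
nu = 0.184 / 0.429
nu = 0.4289


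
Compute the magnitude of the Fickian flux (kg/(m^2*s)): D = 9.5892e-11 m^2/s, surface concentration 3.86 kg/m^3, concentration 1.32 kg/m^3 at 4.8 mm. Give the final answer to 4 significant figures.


J = -D * (dC/dx) = D * (C1 - C2) / dx
J = 9.5892e-11 * (3.86 - 1.32) / 4.8e-03
J = 5.074e-08 kg/(m^2*s)


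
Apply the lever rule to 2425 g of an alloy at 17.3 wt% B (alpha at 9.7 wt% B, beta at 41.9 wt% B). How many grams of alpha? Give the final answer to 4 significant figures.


f_alpha = (C_beta - C0) / (C_beta - C_alpha)
f_alpha = (41.9 - 17.3) / (41.9 - 9.7) = 0.763975
m_alpha = f_alpha * m_total = 0.763975 * 2425 = 1853 g


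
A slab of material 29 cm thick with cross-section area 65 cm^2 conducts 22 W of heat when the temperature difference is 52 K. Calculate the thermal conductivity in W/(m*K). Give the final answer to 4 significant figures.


k = Q*L / (A*dT)
L = 0.29 m, A = 6.5e-03 m^2
k = 22 * 0.29 / (6.5e-03 * 52)
k = 18.88 W/(m*K)


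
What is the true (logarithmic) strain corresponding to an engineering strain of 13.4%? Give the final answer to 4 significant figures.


epsilon_true = ln(1 + epsilon_eng)
epsilon_true = ln(1 + 0.134)
epsilon_true = 0.1258


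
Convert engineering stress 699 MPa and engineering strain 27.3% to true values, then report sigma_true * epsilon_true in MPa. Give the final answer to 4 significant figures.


sigma_true = sigma_eng * (1 + epsilon_eng)
sigma_true = 699 * (1 + 0.273) = 889.827 MPa
epsilon_true = ln(1 + epsilon_eng)
epsilon_true = ln(1 + 0.273) = 0.241376
sigma_true * epsilon_true = 889.827 * 0.241376 = 214.8 MPa


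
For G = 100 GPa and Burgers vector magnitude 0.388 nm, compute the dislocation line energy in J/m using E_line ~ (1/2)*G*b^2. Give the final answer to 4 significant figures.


E = G*b^2/2
b = 0.388 nm = 3.88e-10 m
G = 100 GPa = 1e+11 Pa
E = 0.5 * 1e+11 * (3.88e-10)^2
E = 7.527e-09 J/m


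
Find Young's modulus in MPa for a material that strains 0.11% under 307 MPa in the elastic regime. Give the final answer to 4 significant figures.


E = sigma / epsilon
epsilon = 0.11% = 1.1e-03
E = 307 / 1.1e-03
E = 279100 MPa


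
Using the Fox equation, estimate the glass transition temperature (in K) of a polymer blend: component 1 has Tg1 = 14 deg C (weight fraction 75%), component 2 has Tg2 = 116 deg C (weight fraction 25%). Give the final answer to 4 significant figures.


1/Tg = w1/Tg1 + w2/Tg2 (in Kelvin)
Tg1 = 287.15 K, Tg2 = 389.15 K
1/Tg = 0.75/287.15 + 0.25/389.15
Tg = 307.3 K


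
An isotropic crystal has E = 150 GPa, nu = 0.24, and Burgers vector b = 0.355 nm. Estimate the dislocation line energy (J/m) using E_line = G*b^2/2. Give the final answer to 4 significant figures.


Step 1: G = E / (2*(1+nu))
G = 150 / (2*(1+0.24)) = 60.4839 GPa = 6.04839e+10 Pa
Step 2: E_line = G*b^2/2
b = 0.355 nm = 3.55e-10 m
E_line = 0.5 * 6.04839e+10 * (3.55e-10)^2 = 3.811e-09 J/m


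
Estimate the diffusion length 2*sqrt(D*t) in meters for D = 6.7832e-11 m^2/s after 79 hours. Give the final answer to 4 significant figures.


t = 79 hr = 284400 s
Diffusion length = 2*sqrt(D*t)
= 2*sqrt(6.7832e-11 * 284400)
= 8.784e-03 m


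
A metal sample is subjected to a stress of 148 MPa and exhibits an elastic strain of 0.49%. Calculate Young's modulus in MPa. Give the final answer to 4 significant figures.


E = sigma / epsilon
epsilon = 0.49% = 4.9e-03
E = 148 / 4.9e-03
E = 30200 MPa


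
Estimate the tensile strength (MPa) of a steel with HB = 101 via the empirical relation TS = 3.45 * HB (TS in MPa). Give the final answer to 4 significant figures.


TS (MPa) = 3.45 * HB
TS = 3.45 * 101
TS = 348.5 MPa


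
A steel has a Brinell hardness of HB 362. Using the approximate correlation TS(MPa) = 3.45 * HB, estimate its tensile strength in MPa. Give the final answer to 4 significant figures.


TS (MPa) = 3.45 * HB
TS = 3.45 * 362
TS = 1249 MPa


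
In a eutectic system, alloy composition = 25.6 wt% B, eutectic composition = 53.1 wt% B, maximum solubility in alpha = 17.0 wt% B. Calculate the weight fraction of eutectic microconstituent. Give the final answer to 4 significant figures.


f_primary = (C_e - C0) / (C_e - C_alpha_max)
f_primary = (53.1 - 25.6) / (53.1 - 17.0)
f_primary = 0.761773
f_eutectic = 1 - 0.761773 = 0.2382


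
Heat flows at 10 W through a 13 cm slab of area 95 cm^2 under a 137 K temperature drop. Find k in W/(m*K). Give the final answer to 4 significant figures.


k = Q*L / (A*dT)
L = 0.13 m, A = 9.5e-03 m^2
k = 10 * 0.13 / (9.5e-03 * 137)
k = 0.9988 W/(m*K)


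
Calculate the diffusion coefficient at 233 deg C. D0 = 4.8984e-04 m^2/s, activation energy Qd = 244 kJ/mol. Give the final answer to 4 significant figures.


D = D0 * exp(-Qd / (R*T))
T = 506.15 K
D = 4.8984e-04 * exp(-244e3 / (8.314 * 506.15))
D = 3.224e-29 m^2/s


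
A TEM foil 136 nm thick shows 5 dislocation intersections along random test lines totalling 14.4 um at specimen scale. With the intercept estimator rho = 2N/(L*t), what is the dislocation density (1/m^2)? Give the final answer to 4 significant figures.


rho = 2N / (L * t)
L = 14.4 um = 1.44e-05 m, t = 136 nm = 1.36e-07 m
rho = 2 * 5 / (1.44e-05 * 1.36e-07)
rho = 5.106e+12 1/m^2


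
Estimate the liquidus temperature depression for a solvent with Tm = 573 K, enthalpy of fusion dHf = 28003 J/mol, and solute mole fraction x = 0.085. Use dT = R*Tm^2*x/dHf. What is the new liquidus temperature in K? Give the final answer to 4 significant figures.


dT = R*Tm^2*x / dHf
dT = 8.314 * 573^2 * 0.085 / 28003
dT = 8.28578 K
T_new = 573 - 8.28578 = 564.7 K


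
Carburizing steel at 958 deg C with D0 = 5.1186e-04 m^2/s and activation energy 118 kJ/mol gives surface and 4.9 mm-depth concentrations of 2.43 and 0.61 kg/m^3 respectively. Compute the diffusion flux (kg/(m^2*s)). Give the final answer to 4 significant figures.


Step 1: D = D0 * exp(-Qd/(R*T))
T = 958 + 273.15 = 1231.15 K
D = 5.1186e-04 * exp(-118e3 / (8.314 * 1231.15)) = 5.04107e-09 m^2/s
Step 2: J = D * (C1 - C2) / dx
J = 5.04107e-09 * (2.43 - 0.61) / 4.9e-03
J = 1.872e-06 kg/(m^2*s)


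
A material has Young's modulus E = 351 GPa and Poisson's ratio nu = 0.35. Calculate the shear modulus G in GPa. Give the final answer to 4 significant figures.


G = E / (2*(1+nu))
G = 351 / (2*(1+0.35))
G = 130 GPa


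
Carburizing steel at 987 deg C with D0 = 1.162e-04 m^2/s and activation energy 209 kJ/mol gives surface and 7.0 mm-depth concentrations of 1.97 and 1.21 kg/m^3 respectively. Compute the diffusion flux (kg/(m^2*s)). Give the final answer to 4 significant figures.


Step 1: D = D0 * exp(-Qd/(R*T))
T = 987 + 273.15 = 1260.15 K
D = 1.162e-04 * exp(-209e3 / (8.314 * 1260.15)) = 2.5212e-13 m^2/s
Step 2: J = D * (C1 - C2) / dx
J = 2.5212e-13 * (1.97 - 1.21) / 7e-03
J = 2.737e-11 kg/(m^2*s)


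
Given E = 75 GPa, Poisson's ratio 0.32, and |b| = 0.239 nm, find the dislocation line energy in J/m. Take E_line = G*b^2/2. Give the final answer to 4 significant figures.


Step 1: G = E / (2*(1+nu))
G = 75 / (2*(1+0.32)) = 28.4091 GPa = 2.84091e+10 Pa
Step 2: E_line = G*b^2/2
b = 0.239 nm = 2.39e-10 m
E_line = 0.5 * 2.84091e+10 * (2.39e-10)^2 = 8.114e-10 J/m


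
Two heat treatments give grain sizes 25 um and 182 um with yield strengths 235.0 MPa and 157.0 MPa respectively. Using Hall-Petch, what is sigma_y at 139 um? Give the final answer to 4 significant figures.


sigma_y = sigma0 + k / sqrt(d)
1/sqrt(d1) = 1/sqrt(2.5e-05) = 200;  1/sqrt(d2) = 74.1249
k = (sigma1 - sigma2) / (1/sqrt(d1) - 1/sqrt(d2)) = (235.0 - 157.0) / (200 - 74.1249) = 0.619662 MPa*m^0.5
sigma0 = sigma1 - k/sqrt(d1) = 235.0 - 0.619662*200 = 111.068 MPa
sigma_y(d3) = 111.068 + 0.619662 / sqrt(1.39e-04) = 163.6 MPa


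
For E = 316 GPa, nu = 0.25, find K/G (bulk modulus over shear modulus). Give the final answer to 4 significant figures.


G = E / (2*(1+nu))
G = 316 / (2*(1+0.25)) = 126.4 GPa
K = E / (3*(1-2*nu))
K = 316 / (3*(1-2*0.25)) = 210.667 GPa
K/G = 210.667 / 126.4 = 1.667


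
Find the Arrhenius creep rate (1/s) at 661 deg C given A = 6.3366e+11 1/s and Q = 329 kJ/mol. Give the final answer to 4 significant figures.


rate = A * exp(-Q / (R*T))
T = 661 + 273.15 = 934.15 K
rate = 6.3366e+11 * exp(-329e3 / (8.314 * 934.15))
rate = 2.539e-07 1/s


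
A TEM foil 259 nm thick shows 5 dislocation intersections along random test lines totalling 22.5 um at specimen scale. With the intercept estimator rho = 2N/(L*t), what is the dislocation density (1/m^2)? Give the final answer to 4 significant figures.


rho = 2N / (L * t)
L = 22.5 um = 2.25e-05 m, t = 259 nm = 2.59e-07 m
rho = 2 * 5 / (2.25e-05 * 2.59e-07)
rho = 1.716e+12 1/m^2


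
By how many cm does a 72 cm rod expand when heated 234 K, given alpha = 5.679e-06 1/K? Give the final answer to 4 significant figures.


dL = L0 * alpha * dT
dL = 72 * 5.679e-06 * 234
dL = 0.09568 cm


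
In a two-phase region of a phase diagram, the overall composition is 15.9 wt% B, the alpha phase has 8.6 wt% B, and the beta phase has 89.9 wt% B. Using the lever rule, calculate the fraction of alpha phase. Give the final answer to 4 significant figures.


f_alpha = (C_beta - C0) / (C_beta - C_alpha)
f_alpha = (89.9 - 15.9) / (89.9 - 8.6)
f_alpha = 0.9102


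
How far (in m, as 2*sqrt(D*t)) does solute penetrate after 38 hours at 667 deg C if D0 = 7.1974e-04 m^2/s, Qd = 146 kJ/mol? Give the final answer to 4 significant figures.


Step 1: D = D0 * exp(-Qd/(R*T))
T = 940.15 K
D = 7.1974e-04 * exp(-146e3 / (8.314 * 940.15)) = 5.5608e-12 m^2/s
Step 2: L = 2*sqrt(D*t)
t = 38 h = 136800 s
L = 2*sqrt(5.5608e-12 * 136800) = 1.744e-03 m


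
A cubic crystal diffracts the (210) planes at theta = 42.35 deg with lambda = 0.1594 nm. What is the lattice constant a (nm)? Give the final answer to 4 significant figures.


d = lambda / (2*sin(theta))
d = 0.1594 / (2*sin(42.35 deg))
d = 0.118309 nm
a = d * sqrt(h^2+k^2+l^2) = 0.118309 * sqrt(5)
a = 0.2645 nm


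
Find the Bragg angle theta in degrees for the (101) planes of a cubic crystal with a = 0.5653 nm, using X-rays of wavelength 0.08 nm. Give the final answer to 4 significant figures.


d = a / sqrt(h^2+k^2+l^2)
d = 0.5653 / sqrt(2) = 0.399727 nm
lambda = 2*d*sin(theta)  =>  sin(theta) = lambda / (2*d)
sin(theta) = 0.08 / (2 * 0.399727) = 0.100068
theta = 5.743 deg


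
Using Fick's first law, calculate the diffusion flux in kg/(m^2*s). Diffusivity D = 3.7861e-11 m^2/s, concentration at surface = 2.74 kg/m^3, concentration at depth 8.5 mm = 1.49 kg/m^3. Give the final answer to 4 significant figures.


J = -D * (dC/dx) = D * (C1 - C2) / dx
J = 3.7861e-11 * (2.74 - 1.49) / 8.5e-03
J = 5.568e-09 kg/(m^2*s)


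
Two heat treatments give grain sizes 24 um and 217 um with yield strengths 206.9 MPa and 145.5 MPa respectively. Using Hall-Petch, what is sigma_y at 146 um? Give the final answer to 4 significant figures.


sigma_y = sigma0 + k / sqrt(d)
1/sqrt(d1) = 1/sqrt(2.4e-05) = 204.124;  1/sqrt(d2) = 67.8844
k = (sigma1 - sigma2) / (1/sqrt(d1) - 1/sqrt(d2)) = (206.9 - 145.5) / (204.124 - 67.8844) = 0.450676 MPa*m^0.5
sigma0 = sigma1 - k/sqrt(d1) = 206.9 - 0.450676*204.124 = 114.906 MPa
sigma_y(d3) = 114.906 + 0.450676 / sqrt(1.46e-04) = 152.2 MPa


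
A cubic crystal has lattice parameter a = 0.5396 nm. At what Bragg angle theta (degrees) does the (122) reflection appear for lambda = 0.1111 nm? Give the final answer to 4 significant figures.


d = a / sqrt(h^2+k^2+l^2)
d = 0.5396 / sqrt(9) = 0.179867 nm
lambda = 2*d*sin(theta)  =>  sin(theta) = lambda / (2*d)
sin(theta) = 0.1111 / (2 * 0.179867) = 0.30884
theta = 17.99 deg


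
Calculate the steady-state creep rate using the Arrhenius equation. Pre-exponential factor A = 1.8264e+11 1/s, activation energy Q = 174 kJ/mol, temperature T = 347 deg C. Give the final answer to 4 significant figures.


rate = A * exp(-Q / (R*T))
T = 347 + 273.15 = 620.15 K
rate = 1.8264e+11 * exp(-174e3 / (8.314 * 620.15))
rate = 4.029e-04 1/s


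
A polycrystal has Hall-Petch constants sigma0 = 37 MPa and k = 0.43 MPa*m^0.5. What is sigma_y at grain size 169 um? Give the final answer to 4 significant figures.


sigma_y = sigma0 + k / sqrt(d)
d = 169 um = 1.69e-04 m
sigma_y = 37 + 0.43 / sqrt(1.69e-04)
sigma_y = 70.08 MPa


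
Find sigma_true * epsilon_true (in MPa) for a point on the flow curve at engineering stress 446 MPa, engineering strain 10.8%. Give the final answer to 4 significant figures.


sigma_true = sigma_eng * (1 + epsilon_eng)
sigma_true = 446 * (1 + 0.108) = 494.168 MPa
epsilon_true = ln(1 + epsilon_eng)
epsilon_true = ln(1 + 0.108) = 0.102557
sigma_true * epsilon_true = 494.168 * 0.102557 = 50.68 MPa


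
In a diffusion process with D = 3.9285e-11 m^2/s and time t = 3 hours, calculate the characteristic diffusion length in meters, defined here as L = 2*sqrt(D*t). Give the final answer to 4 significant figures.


t = 3 hr = 10800 s
Diffusion length = 2*sqrt(D*t)
= 2*sqrt(3.9285e-11 * 10800)
= 1.303e-03 m


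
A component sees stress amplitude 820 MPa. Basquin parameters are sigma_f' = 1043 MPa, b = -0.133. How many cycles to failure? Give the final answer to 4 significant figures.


sigma_a = sigma_f' * (2*Nf)^b
2*Nf = (sigma_a / sigma_f')^(1/b)
2*Nf = (820 / 1043)^(1/-0.133)
2*Nf = 6.10228
Nf = 3.051 cycles


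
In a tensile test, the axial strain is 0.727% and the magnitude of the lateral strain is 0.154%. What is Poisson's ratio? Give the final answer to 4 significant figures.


nu = -epsilon_lat / epsilon_axial
Lateral strain is contraction (negative), so using magnitudes:
nu = 0.154 / 0.727
nu = 0.2118


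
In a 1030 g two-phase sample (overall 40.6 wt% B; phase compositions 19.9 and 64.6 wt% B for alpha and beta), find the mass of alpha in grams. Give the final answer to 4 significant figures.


f_alpha = (C_beta - C0) / (C_beta - C_alpha)
f_alpha = (64.6 - 40.6) / (64.6 - 19.9) = 0.536913
m_alpha = f_alpha * m_total = 0.536913 * 1030 = 553 g


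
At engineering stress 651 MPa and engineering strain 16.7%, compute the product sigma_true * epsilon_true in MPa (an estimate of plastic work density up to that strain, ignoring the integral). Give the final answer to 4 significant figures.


sigma_true = sigma_eng * (1 + epsilon_eng)
sigma_true = 651 * (1 + 0.167) = 759.717 MPa
epsilon_true = ln(1 + epsilon_eng)
epsilon_true = ln(1 + 0.167) = 0.154436
sigma_true * epsilon_true = 759.717 * 0.154436 = 117.3 MPa


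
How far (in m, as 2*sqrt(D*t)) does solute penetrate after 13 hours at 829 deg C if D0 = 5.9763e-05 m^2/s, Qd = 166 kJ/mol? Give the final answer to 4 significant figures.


Step 1: D = D0 * exp(-Qd/(R*T))
T = 1102.15 K
D = 5.9763e-05 * exp(-166e3 / (8.314 * 1102.15)) = 8.10668e-13 m^2/s
Step 2: L = 2*sqrt(D*t)
t = 13 h = 46800 s
L = 2*sqrt(8.10668e-13 * 46800) = 3.896e-04 m


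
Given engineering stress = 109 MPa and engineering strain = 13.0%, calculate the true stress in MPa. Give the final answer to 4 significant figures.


sigma_true = sigma_eng * (1 + epsilon_eng)
sigma_true = 109 * (1 + 0.13)
sigma_true = 123.2 MPa


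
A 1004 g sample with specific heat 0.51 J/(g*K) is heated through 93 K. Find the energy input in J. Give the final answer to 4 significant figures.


Q = m * cp * dT
Q = 1004 * 0.51 * 93
Q = 47620 J


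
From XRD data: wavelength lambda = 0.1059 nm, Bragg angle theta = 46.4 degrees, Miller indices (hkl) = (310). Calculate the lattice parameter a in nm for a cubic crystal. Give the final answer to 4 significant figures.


d = lambda / (2*sin(theta))
d = 0.1059 / (2*sin(46.4 deg))
d = 0.073118 nm
a = d * sqrt(h^2+k^2+l^2) = 0.073118 * sqrt(10)
a = 0.2312 nm


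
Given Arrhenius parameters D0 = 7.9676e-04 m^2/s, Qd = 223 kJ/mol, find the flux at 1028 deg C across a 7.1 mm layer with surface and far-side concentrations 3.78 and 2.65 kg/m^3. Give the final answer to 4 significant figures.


Step 1: D = D0 * exp(-Qd/(R*T))
T = 1028 + 273.15 = 1301.15 K
D = 7.9676e-04 * exp(-223e3 / (8.314 * 1301.15)) = 8.88533e-13 m^2/s
Step 2: J = D * (C1 - C2) / dx
J = 8.88533e-13 * (3.78 - 2.65) / 7.1e-03
J = 1.414e-10 kg/(m^2*s)


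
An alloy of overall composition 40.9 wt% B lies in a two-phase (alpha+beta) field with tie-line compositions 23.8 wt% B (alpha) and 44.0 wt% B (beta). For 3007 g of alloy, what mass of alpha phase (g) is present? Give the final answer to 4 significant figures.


f_alpha = (C_beta - C0) / (C_beta - C_alpha)
f_alpha = (44.0 - 40.9) / (44.0 - 23.8) = 0.153465
m_alpha = f_alpha * m_total = 0.153465 * 3007 = 461.5 g


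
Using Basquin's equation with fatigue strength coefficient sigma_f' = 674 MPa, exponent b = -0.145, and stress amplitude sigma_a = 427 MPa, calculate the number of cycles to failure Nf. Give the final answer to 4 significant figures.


sigma_a = sigma_f' * (2*Nf)^b
2*Nf = (sigma_a / sigma_f')^(1/b)
2*Nf = (427 / 674)^(1/-0.145)
2*Nf = 23.2872
Nf = 11.64 cycles


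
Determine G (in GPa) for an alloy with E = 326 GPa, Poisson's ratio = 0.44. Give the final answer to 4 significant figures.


G = E / (2*(1+nu))
G = 326 / (2*(1+0.44))
G = 113.2 GPa


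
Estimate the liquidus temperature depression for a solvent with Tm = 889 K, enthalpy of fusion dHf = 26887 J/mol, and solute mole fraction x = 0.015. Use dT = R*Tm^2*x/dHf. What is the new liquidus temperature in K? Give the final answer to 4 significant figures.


dT = R*Tm^2*x / dHf
dT = 8.314 * 889^2 * 0.015 / 26887
dT = 3.66575 K
T_new = 889 - 3.66575 = 885.3 K


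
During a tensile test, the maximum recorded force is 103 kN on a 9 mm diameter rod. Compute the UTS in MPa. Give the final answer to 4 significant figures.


A0 = pi*(d/2)^2 = pi*(9/2)^2 = 63.6173 mm^2
UTS = F_max / A0 = 103*1000 / 63.6173
UTS = 1619 MPa


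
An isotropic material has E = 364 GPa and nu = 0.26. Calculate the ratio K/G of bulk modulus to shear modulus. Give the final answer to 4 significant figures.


G = E / (2*(1+nu))
G = 364 / (2*(1+0.26)) = 144.444 GPa
K = E / (3*(1-2*nu))
K = 364 / (3*(1-2*0.26)) = 252.778 GPa
K/G = 252.778 / 144.444 = 1.75


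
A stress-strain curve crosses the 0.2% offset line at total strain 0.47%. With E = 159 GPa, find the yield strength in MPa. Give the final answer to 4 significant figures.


Offset strain = 0.002
Elastic strain at yield = total_strain - offset = 4.7e-03 - 0.002 = 2.7e-03
sigma_y = E * elastic_strain = 159000 * 2.7e-03
sigma_y = 429.3 MPa


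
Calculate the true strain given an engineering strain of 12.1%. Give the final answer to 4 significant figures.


epsilon_true = ln(1 + epsilon_eng)
epsilon_true = ln(1 + 0.121)
epsilon_true = 0.1142


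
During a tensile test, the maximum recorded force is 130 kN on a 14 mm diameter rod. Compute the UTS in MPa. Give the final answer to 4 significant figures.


A0 = pi*(d/2)^2 = pi*(14/2)^2 = 153.938 mm^2
UTS = F_max / A0 = 130*1000 / 153.938
UTS = 844.5 MPa


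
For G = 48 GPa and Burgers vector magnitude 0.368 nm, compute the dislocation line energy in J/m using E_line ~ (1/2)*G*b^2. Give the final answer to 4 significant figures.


E = G*b^2/2
b = 0.368 nm = 3.68e-10 m
G = 48 GPa = 4.8e+10 Pa
E = 0.5 * 4.8e+10 * (3.68e-10)^2
E = 3.25e-09 J/m


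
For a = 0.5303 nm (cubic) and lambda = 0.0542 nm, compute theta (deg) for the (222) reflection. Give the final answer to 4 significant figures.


d = a / sqrt(h^2+k^2+l^2)
d = 0.5303 / sqrt(12) = 0.153084 nm
lambda = 2*d*sin(theta)  =>  sin(theta) = lambda / (2*d)
sin(theta) = 0.0542 / (2 * 0.153084) = 0.177027
theta = 10.2 deg


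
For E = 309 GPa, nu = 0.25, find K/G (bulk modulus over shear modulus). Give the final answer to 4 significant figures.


G = E / (2*(1+nu))
G = 309 / (2*(1+0.25)) = 123.6 GPa
K = E / (3*(1-2*nu))
K = 309 / (3*(1-2*0.25)) = 206 GPa
K/G = 206 / 123.6 = 1.667


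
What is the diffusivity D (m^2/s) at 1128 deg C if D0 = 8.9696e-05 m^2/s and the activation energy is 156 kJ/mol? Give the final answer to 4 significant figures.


D = D0 * exp(-Qd / (R*T))
T = 1401.15 K
D = 8.9696e-05 * exp(-156e3 / (8.314 * 1401.15))
D = 1.371e-10 m^2/s


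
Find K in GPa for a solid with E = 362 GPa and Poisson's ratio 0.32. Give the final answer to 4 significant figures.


K = E / (3*(1-2*nu))
K = 362 / (3*(1-2*0.32))
K = 335.2 GPa


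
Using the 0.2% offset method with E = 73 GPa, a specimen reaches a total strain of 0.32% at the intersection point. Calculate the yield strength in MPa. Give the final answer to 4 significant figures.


Offset strain = 0.002
Elastic strain at yield = total_strain - offset = 3.2e-03 - 0.002 = 1.2e-03
sigma_y = E * elastic_strain = 73000 * 1.2e-03
sigma_y = 87.6 MPa


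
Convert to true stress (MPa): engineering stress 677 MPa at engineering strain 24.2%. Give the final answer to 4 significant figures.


sigma_true = sigma_eng * (1 + epsilon_eng)
sigma_true = 677 * (1 + 0.242)
sigma_true = 840.8 MPa


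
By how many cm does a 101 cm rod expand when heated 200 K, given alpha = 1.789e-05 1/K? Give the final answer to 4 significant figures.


dL = L0 * alpha * dT
dL = 101 * 1.789e-05 * 200
dL = 0.3614 cm


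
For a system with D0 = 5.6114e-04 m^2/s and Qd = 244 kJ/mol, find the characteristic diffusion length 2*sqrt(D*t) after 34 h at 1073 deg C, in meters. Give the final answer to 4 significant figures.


Step 1: D = D0 * exp(-Qd/(R*T))
T = 1346.15 K
D = 5.6114e-04 * exp(-244e3 / (8.314 * 1346.15)) = 1.90898e-13 m^2/s
Step 2: L = 2*sqrt(D*t)
t = 34 h = 122400 s
L = 2*sqrt(1.90898e-13 * 122400) = 3.057e-04 m


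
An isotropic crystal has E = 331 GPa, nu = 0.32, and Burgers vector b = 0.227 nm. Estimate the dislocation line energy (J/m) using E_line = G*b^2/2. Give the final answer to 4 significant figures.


Step 1: G = E / (2*(1+nu))
G = 331 / (2*(1+0.32)) = 125.379 GPa = 1.25379e+11 Pa
Step 2: E_line = G*b^2/2
b = 0.227 nm = 2.27e-10 m
E_line = 0.5 * 1.25379e+11 * (2.27e-10)^2 = 3.23e-09 J/m


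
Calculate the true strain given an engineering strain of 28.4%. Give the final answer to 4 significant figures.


epsilon_true = ln(1 + epsilon_eng)
epsilon_true = ln(1 + 0.284)
epsilon_true = 0.25


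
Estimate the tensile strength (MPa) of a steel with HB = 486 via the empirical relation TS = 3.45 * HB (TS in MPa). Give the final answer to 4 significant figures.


TS (MPa) = 3.45 * HB
TS = 3.45 * 486
TS = 1677 MPa


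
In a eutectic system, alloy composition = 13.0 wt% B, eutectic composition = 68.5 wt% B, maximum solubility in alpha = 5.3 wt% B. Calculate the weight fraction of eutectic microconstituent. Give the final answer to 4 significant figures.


f_primary = (C_e - C0) / (C_e - C_alpha_max)
f_primary = (68.5 - 13.0) / (68.5 - 5.3)
f_primary = 0.878165
f_eutectic = 1 - 0.878165 = 0.1218


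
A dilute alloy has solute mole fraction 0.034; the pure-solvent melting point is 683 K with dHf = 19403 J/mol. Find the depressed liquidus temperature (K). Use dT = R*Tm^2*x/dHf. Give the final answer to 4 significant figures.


dT = R*Tm^2*x / dHf
dT = 8.314 * 683^2 * 0.034 / 19403
dT = 6.79613 K
T_new = 683 - 6.79613 = 676.2 K


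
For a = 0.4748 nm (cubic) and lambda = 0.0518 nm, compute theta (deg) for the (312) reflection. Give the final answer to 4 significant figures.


d = a / sqrt(h^2+k^2+l^2)
d = 0.4748 / sqrt(14) = 0.126896 nm
lambda = 2*d*sin(theta)  =>  sin(theta) = lambda / (2*d)
sin(theta) = 0.0518 / (2 * 0.126896) = 0.204105
theta = 11.78 deg


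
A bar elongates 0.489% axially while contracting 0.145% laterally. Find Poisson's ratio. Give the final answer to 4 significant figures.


nu = -epsilon_lat / epsilon_axial
Lateral strain is contraction (negative), so using magnitudes:
nu = 0.145 / 0.489
nu = 0.2965


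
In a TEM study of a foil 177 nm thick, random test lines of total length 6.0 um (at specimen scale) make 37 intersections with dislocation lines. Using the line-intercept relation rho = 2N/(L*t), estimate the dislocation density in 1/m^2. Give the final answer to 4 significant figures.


rho = 2N / (L * t)
L = 6.0 um = 6e-06 m, t = 177 nm = 1.77e-07 m
rho = 2 * 37 / (6e-06 * 1.77e-07)
rho = 6.968e+13 1/m^2


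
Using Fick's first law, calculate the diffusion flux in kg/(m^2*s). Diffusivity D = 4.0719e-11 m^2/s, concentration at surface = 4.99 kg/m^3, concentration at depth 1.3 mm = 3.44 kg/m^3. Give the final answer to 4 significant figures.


J = -D * (dC/dx) = D * (C1 - C2) / dx
J = 4.0719e-11 * (4.99 - 3.44) / 1.3e-03
J = 4.855e-08 kg/(m^2*s)


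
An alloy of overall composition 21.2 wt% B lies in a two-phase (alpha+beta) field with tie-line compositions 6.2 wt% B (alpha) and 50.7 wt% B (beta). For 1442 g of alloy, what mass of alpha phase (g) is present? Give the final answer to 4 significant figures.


f_alpha = (C_beta - C0) / (C_beta - C_alpha)
f_alpha = (50.7 - 21.2) / (50.7 - 6.2) = 0.662921
m_alpha = f_alpha * m_total = 0.662921 * 1442 = 955.9 g


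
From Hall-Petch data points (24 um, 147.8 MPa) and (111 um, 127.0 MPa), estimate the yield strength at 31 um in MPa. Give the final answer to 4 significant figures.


sigma_y = sigma0 + k / sqrt(d)
1/sqrt(d1) = 1/sqrt(2.4e-05) = 204.124;  1/sqrt(d2) = 94.9158
k = (sigma1 - sigma2) / (1/sqrt(d1) - 1/sqrt(d2)) = (147.8 - 127.0) / (204.124 - 94.9158) = 0.190462 MPa*m^0.5
sigma0 = sigma1 - k/sqrt(d1) = 147.8 - 0.190462*204.124 = 108.922 MPa
sigma_y(d3) = 108.922 + 0.190462 / sqrt(3.1e-05) = 143.1 MPa


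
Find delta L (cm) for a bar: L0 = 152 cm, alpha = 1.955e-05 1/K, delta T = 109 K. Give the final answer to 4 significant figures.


dL = L0 * alpha * dT
dL = 152 * 1.955e-05 * 109
dL = 0.3239 cm


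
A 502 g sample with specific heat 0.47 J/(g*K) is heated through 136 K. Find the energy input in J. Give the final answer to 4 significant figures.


Q = m * cp * dT
Q = 502 * 0.47 * 136
Q = 32090 J


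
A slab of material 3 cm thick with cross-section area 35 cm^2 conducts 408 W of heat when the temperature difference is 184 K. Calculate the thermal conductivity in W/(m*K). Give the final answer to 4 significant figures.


k = Q*L / (A*dT)
L = 0.03 m, A = 3.5e-03 m^2
k = 408 * 0.03 / (3.5e-03 * 184)
k = 19.01 W/(m*K)


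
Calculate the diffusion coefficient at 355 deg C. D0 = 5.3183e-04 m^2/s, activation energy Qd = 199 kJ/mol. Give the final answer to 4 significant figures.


D = D0 * exp(-Qd / (R*T))
T = 628.15 K
D = 5.3183e-04 * exp(-199e3 / (8.314 * 628.15))
D = 1.503e-20 m^2/s


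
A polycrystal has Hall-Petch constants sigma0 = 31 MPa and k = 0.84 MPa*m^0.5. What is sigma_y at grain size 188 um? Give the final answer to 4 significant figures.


sigma_y = sigma0 + k / sqrt(d)
d = 188 um = 1.88e-04 m
sigma_y = 31 + 0.84 / sqrt(1.88e-04)
sigma_y = 92.26 MPa


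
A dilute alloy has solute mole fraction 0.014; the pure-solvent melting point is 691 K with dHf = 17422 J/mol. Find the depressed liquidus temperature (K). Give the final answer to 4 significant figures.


dT = R*Tm^2*x / dHf
dT = 8.314 * 691^2 * 0.014 / 17422
dT = 3.19004 K
T_new = 691 - 3.19004 = 687.8 K


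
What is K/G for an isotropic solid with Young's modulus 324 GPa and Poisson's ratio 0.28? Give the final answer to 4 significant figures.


G = E / (2*(1+nu))
G = 324 / (2*(1+0.28)) = 126.563 GPa
K = E / (3*(1-2*nu))
K = 324 / (3*(1-2*0.28)) = 245.455 GPa
K/G = 245.455 / 126.563 = 1.939


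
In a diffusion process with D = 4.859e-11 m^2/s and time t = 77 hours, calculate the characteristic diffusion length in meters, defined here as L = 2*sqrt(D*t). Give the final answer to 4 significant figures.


t = 77 hr = 277200 s
Diffusion length = 2*sqrt(D*t)
= 2*sqrt(4.859e-11 * 277200)
= 7.34e-03 m


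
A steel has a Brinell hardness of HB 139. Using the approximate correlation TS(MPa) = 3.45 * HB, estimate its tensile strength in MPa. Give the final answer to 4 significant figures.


TS (MPa) = 3.45 * HB
TS = 3.45 * 139
TS = 479.6 MPa


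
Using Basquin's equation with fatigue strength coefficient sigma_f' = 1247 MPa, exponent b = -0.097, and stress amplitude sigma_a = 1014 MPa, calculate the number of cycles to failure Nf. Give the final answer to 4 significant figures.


sigma_a = sigma_f' * (2*Nf)^b
2*Nf = (sigma_a / sigma_f')^(1/b)
2*Nf = (1014 / 1247)^(1/-0.097)
2*Nf = 8.43465
Nf = 4.217 cycles


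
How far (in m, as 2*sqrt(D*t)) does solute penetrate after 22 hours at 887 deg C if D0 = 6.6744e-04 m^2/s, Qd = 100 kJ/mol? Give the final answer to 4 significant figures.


Step 1: D = D0 * exp(-Qd/(R*T))
T = 1160.15 K
D = 6.6744e-04 * exp(-100e3 / (8.314 * 1160.15)) = 2.09819e-08 m^2/s
Step 2: L = 2*sqrt(D*t)
t = 22 h = 79200 s
L = 2*sqrt(2.09819e-08 * 79200) = 0.08153 m
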